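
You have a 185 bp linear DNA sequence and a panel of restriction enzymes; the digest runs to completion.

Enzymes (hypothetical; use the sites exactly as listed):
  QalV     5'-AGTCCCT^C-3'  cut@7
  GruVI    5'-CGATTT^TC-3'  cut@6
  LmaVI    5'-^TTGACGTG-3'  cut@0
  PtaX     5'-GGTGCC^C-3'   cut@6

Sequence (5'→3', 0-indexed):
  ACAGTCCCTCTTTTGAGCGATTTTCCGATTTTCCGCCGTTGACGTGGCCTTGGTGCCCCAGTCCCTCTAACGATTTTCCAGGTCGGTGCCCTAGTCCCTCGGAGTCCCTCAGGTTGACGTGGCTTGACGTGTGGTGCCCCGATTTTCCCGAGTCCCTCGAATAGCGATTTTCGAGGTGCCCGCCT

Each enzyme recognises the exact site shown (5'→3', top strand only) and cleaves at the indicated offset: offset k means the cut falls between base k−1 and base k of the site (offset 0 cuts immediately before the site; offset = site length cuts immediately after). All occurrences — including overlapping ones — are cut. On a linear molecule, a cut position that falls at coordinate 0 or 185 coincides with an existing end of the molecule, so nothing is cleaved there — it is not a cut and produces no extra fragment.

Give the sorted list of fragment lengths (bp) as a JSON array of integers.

Site scan:
  QalV (AGTCCCTC, off=7): starts [2, 59, 92, 102, 150] → cuts [9, 66, 99, 109, 157]
  GruVI (CGATTTTC, off=6): starts [17, 25, 70, 139, 164] → cuts [23, 31, 76, 145, 170]
  LmaVI (TTGACGTG, off=0): starts [38, 113, 123] → cuts [38, 113, 123]
  PtaX (GGTGCCC, off=6): starts [51, 84, 132, 174] → cuts [57, 90, 138, 180]

Pooled cuts: [9, 23, 31, 38, 57, 66, 76, 90, 99, 109, 113, 123, 138, 145, 157, 170, 180]

Fragments:
  [0,9): 9 bp
  [9,23): 14 bp
  [23,31): 8 bp
  [31,38): 7 bp
  [38,57): 19 bp
  [57,66): 9 bp
  [66,76): 10 bp
  [76,90): 14 bp
  [90,99): 9 bp
  [99,109): 10 bp
  [109,113): 4 bp
  [113,123): 10 bp
  [123,138): 15 bp
  [138,145): 7 bp
  [145,157): 12 bp
  [157,170): 13 bp
  [170,180): 10 bp
  [180,185): 5 bp

[4,5,7,7,8,9,9,9,10,10,10,10,12,13,14,14,15,19]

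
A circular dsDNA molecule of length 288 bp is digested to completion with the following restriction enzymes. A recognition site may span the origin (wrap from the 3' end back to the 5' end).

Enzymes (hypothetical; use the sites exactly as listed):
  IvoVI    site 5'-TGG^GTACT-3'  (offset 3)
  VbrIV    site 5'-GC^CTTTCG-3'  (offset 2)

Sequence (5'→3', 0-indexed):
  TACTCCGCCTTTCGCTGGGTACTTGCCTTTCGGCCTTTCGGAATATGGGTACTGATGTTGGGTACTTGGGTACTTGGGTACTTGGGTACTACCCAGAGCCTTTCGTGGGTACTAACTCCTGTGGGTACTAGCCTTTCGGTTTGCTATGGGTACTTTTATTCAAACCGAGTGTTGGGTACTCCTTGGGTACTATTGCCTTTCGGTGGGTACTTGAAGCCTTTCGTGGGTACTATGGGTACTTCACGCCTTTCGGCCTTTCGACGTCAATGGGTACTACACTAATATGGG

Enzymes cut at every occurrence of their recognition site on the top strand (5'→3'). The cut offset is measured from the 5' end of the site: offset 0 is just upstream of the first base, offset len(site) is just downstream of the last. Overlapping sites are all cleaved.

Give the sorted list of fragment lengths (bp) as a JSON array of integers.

Site scan:
  IvoVI (TGGGTACT, off=3): starts [15, 45, 58, 66, 74, 82, 105, 121, 146, 172, 183, 203, 223, 232, 267, 284] → cuts [18, 48, 61, 69, 77, 85, 108, 124, 149, 175, 186, 206, 226, 235, 270, 287]
  VbrIV (GCCTTTCG, off=2): starts [6, 24, 32, 97, 130, 194, 215, 244, 252] → cuts [8, 26, 34, 99, 132, 196, 217, 246, 254]

Pooled cuts: [8, 18, 26, 34, 48, 61, 69, 77, 85, 99, 108, 124, 132, 149, 175, 186, 196, 206, 217, 226, 235, 246, 254, 270, 287]

Fragment lengths:
  8→18: 10 bp
  18→26: 8 bp
  26→34: 8 bp
  34→48: 14 bp
  48→61: 13 bp
  61→69: 8 bp
  69→77: 8 bp
  77→85: 8 bp
  85→99: 14 bp
  99→108: 9 bp
  108→124: 16 bp
  124→132: 8 bp
  132→149: 17 bp
  149→175: 26 bp
  175→186: 11 bp
  186→196: 10 bp
  196→206: 10 bp
  206→217: 11 bp
  217→226: 9 bp
  226→235: 9 bp
  235→246: 11 bp
  246→254: 8 bp
  254→270: 16 bp
  270→287: 17 bp
  287→8 (wrap): 288-287+8 = 9 bp

[8,8,8,8,8,8,8,9,9,9,9,10,10,10,11,11,11,13,14,14,16,16,17,17,26]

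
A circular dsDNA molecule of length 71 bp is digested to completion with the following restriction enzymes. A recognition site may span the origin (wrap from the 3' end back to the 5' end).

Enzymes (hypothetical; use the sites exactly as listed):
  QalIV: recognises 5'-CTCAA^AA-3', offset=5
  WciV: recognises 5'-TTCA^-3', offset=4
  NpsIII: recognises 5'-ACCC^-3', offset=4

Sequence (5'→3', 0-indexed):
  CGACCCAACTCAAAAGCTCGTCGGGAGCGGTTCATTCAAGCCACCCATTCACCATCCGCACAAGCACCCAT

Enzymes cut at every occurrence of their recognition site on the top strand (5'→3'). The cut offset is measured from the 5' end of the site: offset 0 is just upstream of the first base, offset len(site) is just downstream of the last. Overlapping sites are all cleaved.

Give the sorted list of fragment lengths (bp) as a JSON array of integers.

Per-enzyme occurrences:
  QalIV (CTCAAAA, off=5): starts [8] → cuts [13]
  WciV (TTCA, off=4): starts [30, 34, 47] → cuts [34, 38, 51]
  NpsIII (ACCC, off=4): starts [2, 42, 65] → cuts [6, 46, 69]

All cut coordinates (distinct, sorted): [6, 13, 34, 38, 46, 51, 69]

Fragment lengths:
  6→13: 7 bp
  13→34: 21 bp
  34→38: 4 bp
  38→46: 8 bp
  46→51: 5 bp
  51→69: 18 bp
  69→6 (wrap): 71-69+6 = 8 bp

[4,5,7,8,8,18,21]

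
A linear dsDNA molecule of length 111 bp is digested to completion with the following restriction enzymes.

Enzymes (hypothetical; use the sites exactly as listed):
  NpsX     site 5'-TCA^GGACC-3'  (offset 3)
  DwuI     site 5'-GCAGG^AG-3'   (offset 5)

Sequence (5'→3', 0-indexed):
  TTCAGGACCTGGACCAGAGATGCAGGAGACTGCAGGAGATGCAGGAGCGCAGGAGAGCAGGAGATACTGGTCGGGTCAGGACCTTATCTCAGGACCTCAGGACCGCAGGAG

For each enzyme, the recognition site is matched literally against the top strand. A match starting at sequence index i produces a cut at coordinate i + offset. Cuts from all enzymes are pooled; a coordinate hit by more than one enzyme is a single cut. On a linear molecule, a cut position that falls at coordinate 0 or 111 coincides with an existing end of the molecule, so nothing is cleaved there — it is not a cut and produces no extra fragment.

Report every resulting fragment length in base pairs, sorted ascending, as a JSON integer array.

[2,4,8,8,8,9,10,10,13,17,22]

Scan for sites:
  NpsX TCAGGACC/3: at [1, 75, 88, 96] ⇒ [4, 78, 91, 99]
  DwuI GCAGGAG/5: at [21, 31, 40, 48, 56, 104] ⇒ [26, 36, 45, 53, 61, 109]

All cut coordinates (distinct, sorted): [4, 26, 36, 45, 53, 61, 78, 91, 99, 109]

Fragments:
  [0,4): 4 bp
  [4,26): 22 bp
  [26,36): 10 bp
  [36,45): 9 bp
  [45,53): 8 bp
  [53,61): 8 bp
  [61,78): 17 bp
  [78,91): 13 bp
  [91,99): 8 bp
  [99,109): 10 bp
  [109,111): 2 bp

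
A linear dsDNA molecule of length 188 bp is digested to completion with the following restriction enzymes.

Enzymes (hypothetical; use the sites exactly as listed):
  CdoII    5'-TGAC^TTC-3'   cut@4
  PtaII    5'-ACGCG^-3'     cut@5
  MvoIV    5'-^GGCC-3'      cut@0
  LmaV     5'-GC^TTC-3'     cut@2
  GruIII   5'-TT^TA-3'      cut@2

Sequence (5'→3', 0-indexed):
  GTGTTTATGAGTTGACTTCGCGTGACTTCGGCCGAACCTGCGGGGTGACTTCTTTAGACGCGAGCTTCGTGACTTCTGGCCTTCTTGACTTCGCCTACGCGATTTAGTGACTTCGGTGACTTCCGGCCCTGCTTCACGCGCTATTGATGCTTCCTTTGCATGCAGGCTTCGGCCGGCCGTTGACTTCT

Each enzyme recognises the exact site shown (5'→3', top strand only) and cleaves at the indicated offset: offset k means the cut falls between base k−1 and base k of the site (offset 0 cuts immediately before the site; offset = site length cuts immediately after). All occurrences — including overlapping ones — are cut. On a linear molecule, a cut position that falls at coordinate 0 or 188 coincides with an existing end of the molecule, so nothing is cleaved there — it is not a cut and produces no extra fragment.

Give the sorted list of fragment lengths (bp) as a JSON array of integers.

[3,3,3,3,4,4,4,4,5,5,7,8,8,8,8,9,10,10,10,11,12,12,17,20]

Per-enzyme occurrences:
  CdoII TGACTTC/4: at [12, 22, 45, 69, 85, 107, 116, 180] ⇒ [16, 26, 49, 73, 89, 111, 120, 184]
  PtaII ACGCG/5: at [57, 96, 135] ⇒ [62, 101, 140]
  MvoIV GGCC/0: at [29, 77, 124, 170, 174] ⇒ [29, 77, 124, 170, 174]
  LmaV GCTTC/2: at [63, 130, 148, 165] ⇒ [65, 132, 150, 167]
  GruIII TTTA/2: at [3, 52, 102] ⇒ [5, 54, 104]

Pooled cuts: [5, 16, 26, 29, 49, 54, 62, 65, 73, 77, 89, 101, 104, 111, 120, 124, 132, 140, 150, 167, 170, 174, 184]

Fragment lengths:
  [0,5): 5 bp
  [5,16): 11 bp
  [16,26): 10 bp
  [26,29): 3 bp
  [29,49): 20 bp
  [49,54): 5 bp
  [54,62): 8 bp
  [62,65): 3 bp
  [65,73): 8 bp
  [73,77): 4 bp
  [77,89): 12 bp
  [89,101): 12 bp
  [101,104): 3 bp
  [104,111): 7 bp
  [111,120): 9 bp
  [120,124): 4 bp
  [124,132): 8 bp
  [132,140): 8 bp
  [140,150): 10 bp
  [150,167): 17 bp
  [167,170): 3 bp
  [170,174): 4 bp
  [174,184): 10 bp
  [184,188): 4 bp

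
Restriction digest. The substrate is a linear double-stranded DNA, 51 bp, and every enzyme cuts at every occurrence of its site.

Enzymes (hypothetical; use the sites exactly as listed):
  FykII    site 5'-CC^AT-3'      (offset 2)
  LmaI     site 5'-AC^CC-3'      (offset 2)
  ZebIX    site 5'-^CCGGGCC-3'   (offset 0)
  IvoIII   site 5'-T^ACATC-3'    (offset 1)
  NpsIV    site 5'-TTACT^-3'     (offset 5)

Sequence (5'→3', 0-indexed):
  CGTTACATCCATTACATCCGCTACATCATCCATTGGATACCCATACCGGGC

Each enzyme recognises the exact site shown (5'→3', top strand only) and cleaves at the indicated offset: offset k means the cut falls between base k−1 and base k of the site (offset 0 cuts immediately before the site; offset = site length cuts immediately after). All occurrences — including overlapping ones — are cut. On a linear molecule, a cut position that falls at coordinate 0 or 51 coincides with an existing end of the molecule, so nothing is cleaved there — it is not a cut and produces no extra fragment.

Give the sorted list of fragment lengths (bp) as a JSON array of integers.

Per-enzyme occurrences:
  FykII CCAT/2: at [8, 29, 40] ⇒ [10, 31, 42]
  LmaI ACCC/2: at [38] ⇒ [40]
  ZebIX (CCGGGCC, off=0): no sites
  IvoIII TACATC/1: at [3, 12, 21] ⇒ [4, 13, 22]
  NpsIV (TTACT, off=5): no sites

All cut coordinates (distinct, sorted): [4, 10, 13, 22, 31, 40, 42]

Fragment lengths:
  [0,4): 4 bp
  [4,10): 6 bp
  [10,13): 3 bp
  [13,22): 9 bp
  [22,31): 9 bp
  [31,40): 9 bp
  [40,42): 2 bp
  [42,51): 9 bp

[2,3,4,6,9,9,9,9]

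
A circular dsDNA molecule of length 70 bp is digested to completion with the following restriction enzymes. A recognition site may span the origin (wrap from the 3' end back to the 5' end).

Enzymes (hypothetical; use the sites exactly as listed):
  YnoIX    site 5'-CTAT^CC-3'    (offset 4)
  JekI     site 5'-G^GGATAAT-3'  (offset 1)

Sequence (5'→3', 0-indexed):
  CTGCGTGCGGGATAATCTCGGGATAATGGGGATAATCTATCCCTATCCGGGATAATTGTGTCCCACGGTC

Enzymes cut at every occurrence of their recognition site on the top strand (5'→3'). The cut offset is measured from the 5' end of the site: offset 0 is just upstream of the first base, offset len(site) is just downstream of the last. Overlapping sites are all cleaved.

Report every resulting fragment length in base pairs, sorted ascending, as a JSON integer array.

Per-enzyme occurrences:
  YnoIX (CTATCC, off=4): starts [36, 42] → cuts [40, 46]
  JekI (GGGATAAT, off=1): starts [8, 19, 28, 48] → cuts [9, 20, 29, 49]

All cut coordinates (distinct, sorted): [9, 20, 29, 40, 46, 49]

Fragments:
  9→20: 11 bp
  20→29: 9 bp
  29→40: 11 bp
  40→46: 6 bp
  46→49: 3 bp
  49→9 (wrap): 70-49+9 = 30 bp

[3,6,9,11,11,30]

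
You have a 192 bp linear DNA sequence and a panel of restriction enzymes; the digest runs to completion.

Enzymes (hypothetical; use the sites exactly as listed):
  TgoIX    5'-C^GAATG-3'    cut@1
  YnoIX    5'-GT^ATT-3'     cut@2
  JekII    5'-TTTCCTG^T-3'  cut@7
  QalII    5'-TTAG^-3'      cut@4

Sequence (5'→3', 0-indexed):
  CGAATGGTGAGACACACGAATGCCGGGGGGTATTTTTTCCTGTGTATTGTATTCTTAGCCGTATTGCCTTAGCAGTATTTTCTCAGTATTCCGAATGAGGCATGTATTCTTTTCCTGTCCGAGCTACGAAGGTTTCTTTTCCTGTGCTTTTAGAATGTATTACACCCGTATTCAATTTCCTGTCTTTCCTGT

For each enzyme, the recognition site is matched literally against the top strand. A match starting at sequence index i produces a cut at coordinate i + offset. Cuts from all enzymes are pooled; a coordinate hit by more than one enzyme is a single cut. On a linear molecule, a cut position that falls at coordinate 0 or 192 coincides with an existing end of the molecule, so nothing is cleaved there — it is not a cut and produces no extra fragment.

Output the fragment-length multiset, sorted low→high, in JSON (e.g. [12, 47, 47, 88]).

Scan for sites:
  TgoIX CGAATG/1: at [0, 16, 91] ⇒ [1, 17, 92]
  YnoIX GTATT/2: at [29, 43, 48, 60, 74, 85, 103, 156, 167] ⇒ [31, 45, 50, 62, 76, 87, 105, 158, 169]
  JekII TTTCCTGT/7: at [35, 110, 137, 175, 184] ⇒ [42, 117, 144, 182, 191]
  QalII TTAG/4: at [54, 68, 149] ⇒ [58, 72, 153]

Pooled cuts: [1, 17, 31, 42, 45, 50, 58, 62, 72, 76, 87, 92, 105, 117, 144, 153, 158, 169, 182, 191]

Fragments:
  [0,1): 1 bp
  [1,17): 16 bp
  [17,31): 14 bp
  [31,42): 11 bp
  [42,45): 3 bp
  [45,50): 5 bp
  [50,58): 8 bp
  [58,62): 4 bp
  [62,72): 10 bp
  [72,76): 4 bp
  [76,87): 11 bp
  [87,92): 5 bp
  [92,105): 13 bp
  [105,117): 12 bp
  [117,144): 27 bp
  [144,153): 9 bp
  [153,158): 5 bp
  [158,169): 11 bp
  [169,182): 13 bp
  [182,191): 9 bp
  [191,192): 1 bp

[1,1,3,4,4,5,5,5,8,9,9,10,11,11,11,12,13,13,14,16,27]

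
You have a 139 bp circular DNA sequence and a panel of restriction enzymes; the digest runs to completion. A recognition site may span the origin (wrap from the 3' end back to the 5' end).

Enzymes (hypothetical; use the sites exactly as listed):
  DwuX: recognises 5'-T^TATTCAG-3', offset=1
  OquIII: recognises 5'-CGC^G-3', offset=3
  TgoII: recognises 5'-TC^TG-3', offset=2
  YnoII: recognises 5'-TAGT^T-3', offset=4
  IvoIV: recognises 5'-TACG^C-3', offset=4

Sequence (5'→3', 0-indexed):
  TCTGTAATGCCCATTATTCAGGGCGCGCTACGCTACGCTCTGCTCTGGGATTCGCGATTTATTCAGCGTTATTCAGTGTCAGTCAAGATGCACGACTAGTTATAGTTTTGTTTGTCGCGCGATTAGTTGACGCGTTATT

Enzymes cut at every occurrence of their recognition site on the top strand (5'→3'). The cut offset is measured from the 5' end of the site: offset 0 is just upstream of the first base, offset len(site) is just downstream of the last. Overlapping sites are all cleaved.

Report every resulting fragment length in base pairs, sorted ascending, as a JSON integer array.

[2,3,4,5,5,6,6,6,7,8,10,10,12,12,12,31]

Site scan:
  DwuX TTATTCAG/1: at [13, 58, 68] ⇒ [14, 59, 69]
  OquIII CGCG/3: at [23, 52, 115, 117, 130] ⇒ [26, 55, 118, 120, 133]
  TgoII TCTG/2: at [0, 38, 43] ⇒ [2, 40, 45]
  YnoII TAGTT/4: at [96, 102, 123] ⇒ [100, 106, 127]
  IvoIV TACGC/4: at [28, 33] ⇒ [32, 37]

All cut coordinates (distinct, sorted): [2, 14, 26, 32, 37, 40, 45, 55, 59, 69, 100, 106, 118, 120, 127, 133]

Fragments:
  2→14: 12 bp
  14→26: 12 bp
  26→32: 6 bp
  32→37: 5 bp
  37→40: 3 bp
  40→45: 5 bp
  45→55: 10 bp
  55→59: 4 bp
  59→69: 10 bp
  69→100: 31 bp
  100→106: 6 bp
  106→118: 12 bp
  118→120: 2 bp
  120→127: 7 bp
  127→133: 6 bp
  133→2 (wrap): 139-133+2 = 8 bp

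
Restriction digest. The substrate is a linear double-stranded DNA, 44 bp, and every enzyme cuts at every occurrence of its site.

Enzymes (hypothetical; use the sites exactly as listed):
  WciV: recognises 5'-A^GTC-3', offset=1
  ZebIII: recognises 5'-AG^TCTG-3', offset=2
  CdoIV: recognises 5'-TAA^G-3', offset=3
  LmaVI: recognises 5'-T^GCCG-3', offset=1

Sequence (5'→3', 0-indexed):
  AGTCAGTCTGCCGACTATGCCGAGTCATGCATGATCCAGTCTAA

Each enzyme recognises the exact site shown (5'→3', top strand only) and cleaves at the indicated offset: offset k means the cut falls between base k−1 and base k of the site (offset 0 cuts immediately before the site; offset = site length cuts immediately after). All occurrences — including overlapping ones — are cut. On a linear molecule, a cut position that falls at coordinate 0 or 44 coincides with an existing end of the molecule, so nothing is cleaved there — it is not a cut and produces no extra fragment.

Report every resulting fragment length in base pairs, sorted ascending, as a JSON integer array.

[1,1,3,4,5,6,9,15]

Scan for sites:
  WciV (AGTC, off=1): starts [0, 4, 22, 37] → cuts [1, 5, 23, 38]
  ZebIII (AGTCTG, off=2): starts [4] → cuts [6]
  CdoIV (TAAG, off=3): no sites
  LmaVI (TGCCG, off=1): starts [8, 17] → cuts [9, 18]

Pooled cuts: [1, 5, 6, 9, 18, 23, 38]

Fragment lengths:
  [0,1): 1 bp
  [1,5): 4 bp
  [5,6): 1 bp
  [6,9): 3 bp
  [9,18): 9 bp
  [18,23): 5 bp
  [23,38): 15 bp
  [38,44): 6 bp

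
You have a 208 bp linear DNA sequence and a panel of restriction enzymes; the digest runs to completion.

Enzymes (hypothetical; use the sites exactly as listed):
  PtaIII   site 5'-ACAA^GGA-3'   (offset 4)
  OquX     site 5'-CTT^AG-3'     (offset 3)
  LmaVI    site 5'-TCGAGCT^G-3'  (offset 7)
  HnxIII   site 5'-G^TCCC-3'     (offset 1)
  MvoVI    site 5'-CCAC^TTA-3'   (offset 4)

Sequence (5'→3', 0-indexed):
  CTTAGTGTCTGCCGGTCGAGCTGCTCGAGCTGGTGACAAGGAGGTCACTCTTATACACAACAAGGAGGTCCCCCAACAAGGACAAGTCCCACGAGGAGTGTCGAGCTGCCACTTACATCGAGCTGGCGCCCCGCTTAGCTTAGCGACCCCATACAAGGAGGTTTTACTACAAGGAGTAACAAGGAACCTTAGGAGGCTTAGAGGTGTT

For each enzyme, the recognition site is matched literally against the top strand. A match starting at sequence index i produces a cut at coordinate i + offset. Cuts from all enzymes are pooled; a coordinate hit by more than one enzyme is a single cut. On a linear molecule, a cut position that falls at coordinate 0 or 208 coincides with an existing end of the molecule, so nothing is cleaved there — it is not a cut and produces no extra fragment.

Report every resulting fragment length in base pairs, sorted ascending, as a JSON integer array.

[3,5,5,5,7,8,8,9,9,9,10,11,12,12,15,16,19,21,24]

Per-enzyme occurrences:
  PtaIII ACAAGGA/4: at [35, 59, 75, 152, 168, 178] ⇒ [39, 63, 79, 156, 172, 182]
  OquX CTTAG/3: at [0, 133, 138, 187, 196] ⇒ [3, 136, 141, 190, 199]
  LmaVI TCGAGCTG/7: at [15, 24, 100, 117] ⇒ [22, 31, 107, 124]
  HnxIII GTCCC/1: at [67, 85] ⇒ [68, 86]
  MvoVI CCACTTA/4: at [108] ⇒ [112]

All cut coordinates (distinct, sorted): [3, 22, 31, 39, 63, 68, 79, 86, 107, 112, 124, 136, 141, 156, 172, 182, 190, 199]

Fragment lengths:
  [0,3): 3 bp
  [3,22): 19 bp
  [22,31): 9 bp
  [31,39): 8 bp
  [39,63): 24 bp
  [63,68): 5 bp
  [68,79): 11 bp
  [79,86): 7 bp
  [86,107): 21 bp
  [107,112): 5 bp
  [112,124): 12 bp
  [124,136): 12 bp
  [136,141): 5 bp
  [141,156): 15 bp
  [156,172): 16 bp
  [172,182): 10 bp
  [182,190): 8 bp
  [190,199): 9 bp
  [199,208): 9 bp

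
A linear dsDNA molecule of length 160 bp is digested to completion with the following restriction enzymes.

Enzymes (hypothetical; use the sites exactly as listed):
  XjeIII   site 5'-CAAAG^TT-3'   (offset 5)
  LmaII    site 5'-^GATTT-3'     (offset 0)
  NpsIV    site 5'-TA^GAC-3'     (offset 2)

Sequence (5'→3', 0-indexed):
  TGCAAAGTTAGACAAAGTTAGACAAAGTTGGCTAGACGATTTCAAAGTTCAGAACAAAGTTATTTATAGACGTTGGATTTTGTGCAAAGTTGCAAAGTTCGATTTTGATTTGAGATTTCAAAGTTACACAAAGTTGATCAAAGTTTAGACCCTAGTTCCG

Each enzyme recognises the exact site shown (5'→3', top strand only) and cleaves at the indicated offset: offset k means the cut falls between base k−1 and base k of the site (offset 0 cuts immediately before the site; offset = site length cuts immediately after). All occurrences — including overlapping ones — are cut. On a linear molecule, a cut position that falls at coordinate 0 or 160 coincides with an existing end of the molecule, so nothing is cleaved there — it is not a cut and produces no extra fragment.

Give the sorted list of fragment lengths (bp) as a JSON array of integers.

[3,3,3,3,4,6,7,7,7,7,7,7,8,9,10,10,10,10,12,13,14]

Site scan:
  XjeIII (CAAAGTT, off=5): starts [2, 12, 22, 42, 54, 84, 92, 118, 128, 138] → cuts [7, 17, 27, 47, 59, 89, 97, 123, 133, 143]
  LmaII (GATTT, off=0): starts [37, 75, 100, 106, 113] → cuts [37, 75, 100, 106, 113]
  NpsIV (TAGAC, off=2): starts [8, 18, 32, 66, 145] → cuts [10, 20, 34, 68, 147]

Pooled cuts: [7, 10, 17, 20, 27, 34, 37, 47, 59, 68, 75, 89, 97, 100, 106, 113, 123, 133, 143, 147]

Fragment lengths:
  [0,7): 7 bp
  [7,10): 3 bp
  [10,17): 7 bp
  [17,20): 3 bp
  [20,27): 7 bp
  [27,34): 7 bp
  [34,37): 3 bp
  [37,47): 10 bp
  [47,59): 12 bp
  [59,68): 9 bp
  [68,75): 7 bp
  [75,89): 14 bp
  [89,97): 8 bp
  [97,100): 3 bp
  [100,106): 6 bp
  [106,113): 7 bp
  [113,123): 10 bp
  [123,133): 10 bp
  [133,143): 10 bp
  [143,147): 4 bp
  [147,160): 13 bp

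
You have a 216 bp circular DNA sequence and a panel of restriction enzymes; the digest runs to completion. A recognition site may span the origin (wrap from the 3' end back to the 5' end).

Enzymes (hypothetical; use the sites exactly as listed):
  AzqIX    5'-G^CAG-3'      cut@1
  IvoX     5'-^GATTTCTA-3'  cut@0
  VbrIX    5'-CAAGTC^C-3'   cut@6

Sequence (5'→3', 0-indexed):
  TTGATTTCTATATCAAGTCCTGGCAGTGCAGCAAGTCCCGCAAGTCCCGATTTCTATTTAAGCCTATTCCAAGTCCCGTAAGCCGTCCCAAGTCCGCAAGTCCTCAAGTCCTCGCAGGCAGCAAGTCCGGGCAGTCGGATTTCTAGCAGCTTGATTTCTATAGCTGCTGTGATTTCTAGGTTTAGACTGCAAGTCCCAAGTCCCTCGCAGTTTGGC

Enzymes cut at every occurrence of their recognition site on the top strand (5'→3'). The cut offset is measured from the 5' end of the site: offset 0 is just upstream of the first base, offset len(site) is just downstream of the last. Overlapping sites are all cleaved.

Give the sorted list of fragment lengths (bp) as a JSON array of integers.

[2,4,4,4,4,5,5,6,6,7,8,8,9,9,9,9,11,17,18,19,25,27]

Scan for sites:
  AzqIX (GCAG, off=1): starts [22, 27, 113, 117, 130, 145, 206] → cuts [23, 28, 114, 118, 131, 146, 207]
  IvoX (GATTTCTA, off=0): starts [2, 48, 137, 152, 170] → cuts [2, 48, 137, 152, 170]
  VbrIX (CAAGTCC, off=6): starts [13, 31, 40, 69, 88, 96, 104, 121, 189, 196] → cuts [19, 37, 46, 75, 94, 102, 110, 127, 195, 202]

All cut coordinates (distinct, sorted): [2, 19, 23, 28, 37, 46, 48, 75, 94, 102, 110, 114, 118, 127, 131, 137, 146, 152, 170, 195, 202, 207]

Fragment lengths:
  2→19: 17 bp
  19→23: 4 bp
  23→28: 5 bp
  28→37: 9 bp
  37→46: 9 bp
  46→48: 2 bp
  48→75: 27 bp
  75→94: 19 bp
  94→102: 8 bp
  102→110: 8 bp
  110→114: 4 bp
  114→118: 4 bp
  118→127: 9 bp
  127→131: 4 bp
  131→137: 6 bp
  137→146: 9 bp
  146→152: 6 bp
  152→170: 18 bp
  170→195: 25 bp
  195→202: 7 bp
  202→207: 5 bp
  207→2 (wrap): 216-207+2 = 11 bp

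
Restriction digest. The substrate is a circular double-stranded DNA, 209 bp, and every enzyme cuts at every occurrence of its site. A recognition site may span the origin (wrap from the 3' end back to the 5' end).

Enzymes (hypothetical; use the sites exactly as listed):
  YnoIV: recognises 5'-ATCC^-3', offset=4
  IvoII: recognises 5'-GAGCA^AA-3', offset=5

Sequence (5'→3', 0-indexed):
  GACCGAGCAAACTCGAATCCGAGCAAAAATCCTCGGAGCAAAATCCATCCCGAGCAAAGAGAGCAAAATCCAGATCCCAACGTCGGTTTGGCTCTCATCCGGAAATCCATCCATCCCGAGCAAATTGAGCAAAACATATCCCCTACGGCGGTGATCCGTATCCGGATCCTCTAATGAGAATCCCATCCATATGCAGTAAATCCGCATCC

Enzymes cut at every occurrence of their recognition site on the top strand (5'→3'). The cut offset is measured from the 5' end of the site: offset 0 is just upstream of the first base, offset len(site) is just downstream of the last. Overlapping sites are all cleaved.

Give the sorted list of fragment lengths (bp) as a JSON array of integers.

Scan for sites:
  YnoIV ATCC/4: at [16, 28, 42, 46, 67, 73, 96, 104, 108, 112, 137, 153, 159, 165, 179, 184, 199, 205] ⇒ [0, 20, 32, 46, 50, 71, 77, 100, 108, 112, 116, 141, 157, 163, 169, 183, 188, 203]
  IvoII GAGCAAA/5: at [4, 20, 35, 51, 60, 117, 126] ⇒ [9, 25, 40, 56, 65, 122, 131]

Pooled cuts: [0, 9, 20, 25, 32, 40, 46, 50, 56, 65, 71, 77, 100, 108, 112, 116, 122, 131, 141, 157, 163, 169, 183, 188, 203]

Fragment lengths:
  0→9: 9 bp
  9→20: 11 bp
  20→25: 5 bp
  25→32: 7 bp
  32→40: 8 bp
  40→46: 6 bp
  46→50: 4 bp
  50→56: 6 bp
  56→65: 9 bp
  65→71: 6 bp
  71→77: 6 bp
  77→100: 23 bp
  100→108: 8 bp
  108→112: 4 bp
  112→116: 4 bp
  116→122: 6 bp
  122→131: 9 bp
  131→141: 10 bp
  141→157: 16 bp
  157→163: 6 bp
  163→169: 6 bp
  169→183: 14 bp
  183→188: 5 bp
  188→203: 15 bp
  203→0 (wrap): 209-203+0 = 6 bp

[4,4,4,5,5,6,6,6,6,6,6,6,6,7,8,8,9,9,9,10,11,14,15,16,23]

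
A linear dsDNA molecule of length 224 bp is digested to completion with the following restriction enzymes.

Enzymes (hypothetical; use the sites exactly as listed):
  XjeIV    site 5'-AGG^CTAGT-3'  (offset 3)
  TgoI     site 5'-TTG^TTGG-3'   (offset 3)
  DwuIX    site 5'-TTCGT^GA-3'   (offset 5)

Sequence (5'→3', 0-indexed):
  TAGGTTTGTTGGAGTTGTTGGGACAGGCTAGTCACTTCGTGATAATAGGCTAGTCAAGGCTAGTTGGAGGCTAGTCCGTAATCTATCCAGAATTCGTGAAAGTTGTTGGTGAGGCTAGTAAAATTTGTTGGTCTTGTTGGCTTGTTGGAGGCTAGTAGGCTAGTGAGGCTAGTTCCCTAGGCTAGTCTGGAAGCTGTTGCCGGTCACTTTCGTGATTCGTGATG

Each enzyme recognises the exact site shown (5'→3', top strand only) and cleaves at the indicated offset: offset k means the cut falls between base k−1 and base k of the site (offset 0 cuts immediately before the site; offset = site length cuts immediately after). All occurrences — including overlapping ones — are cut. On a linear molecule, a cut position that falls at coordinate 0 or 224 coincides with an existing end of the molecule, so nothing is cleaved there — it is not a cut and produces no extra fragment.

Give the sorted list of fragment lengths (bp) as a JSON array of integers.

[4,7,7,8,8,8,8,9,9,9,9,9,10,10,11,13,13,13,27,32]

Site scan:
  XjeIV AGGCTAGT/3: at [24, 46, 56, 67, 111, 148, 156, 165, 178] ⇒ [27, 49, 59, 70, 114, 151, 159, 168, 181]
  TgoI TTGTTGG/3: at [5, 14, 102, 124, 133, 141] ⇒ [8, 17, 105, 127, 136, 144]
  DwuIX TTCGTGA/5: at [35, 92, 208, 215] ⇒ [40, 97, 213, 220]

Pooled cuts: [8, 17, 27, 40, 49, 59, 70, 97, 105, 114, 127, 136, 144, 151, 159, 168, 181, 213, 220]

Fragment lengths:
  [0,8): 8 bp
  [8,17): 9 bp
  [17,27): 10 bp
  [27,40): 13 bp
  [40,49): 9 bp
  [49,59): 10 bp
  [59,70): 11 bp
  [70,97): 27 bp
  [97,105): 8 bp
  [105,114): 9 bp
  [114,127): 13 bp
  [127,136): 9 bp
  [136,144): 8 bp
  [144,151): 7 bp
  [151,159): 8 bp
  [159,168): 9 bp
  [168,181): 13 bp
  [181,213): 32 bp
  [213,220): 7 bp
  [220,224): 4 bp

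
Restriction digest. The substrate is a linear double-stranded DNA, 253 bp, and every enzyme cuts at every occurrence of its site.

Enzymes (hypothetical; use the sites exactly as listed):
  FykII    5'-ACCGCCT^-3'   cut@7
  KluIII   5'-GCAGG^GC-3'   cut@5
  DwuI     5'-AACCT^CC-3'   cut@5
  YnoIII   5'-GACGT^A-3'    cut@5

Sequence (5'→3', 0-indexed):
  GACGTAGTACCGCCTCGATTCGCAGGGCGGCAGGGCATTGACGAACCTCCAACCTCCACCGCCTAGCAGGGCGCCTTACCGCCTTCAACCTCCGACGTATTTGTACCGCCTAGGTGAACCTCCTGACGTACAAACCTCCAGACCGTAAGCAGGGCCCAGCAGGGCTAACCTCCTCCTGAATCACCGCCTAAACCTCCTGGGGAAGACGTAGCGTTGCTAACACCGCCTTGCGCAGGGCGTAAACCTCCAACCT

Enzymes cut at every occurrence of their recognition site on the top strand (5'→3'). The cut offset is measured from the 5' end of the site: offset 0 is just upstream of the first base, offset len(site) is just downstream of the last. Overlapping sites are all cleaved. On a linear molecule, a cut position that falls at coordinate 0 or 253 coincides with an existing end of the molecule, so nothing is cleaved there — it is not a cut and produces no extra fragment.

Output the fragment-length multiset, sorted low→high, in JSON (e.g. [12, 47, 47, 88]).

[5,6,6,7,7,7,7,8,8,8,8,8,9,10,10,10,10,11,13,14,14,14,16,18,19]

Per-enzyme occurrences:
  FykII ACCGCCT/7: at [8, 57, 77, 104, 182, 221] ⇒ [15, 64, 84, 111, 189, 228]
  KluIII GCAGGGC/5: at [21, 29, 65, 148, 158, 231] ⇒ [26, 34, 70, 153, 163, 236]
  DwuI AACCTCC/5: at [43, 50, 86, 116, 132, 166, 190, 241] ⇒ [48, 55, 91, 121, 137, 171, 195, 246]
  YnoIII GACGTA/5: at [0, 93, 124, 204] ⇒ [5, 98, 129, 209]

All cut coordinates (distinct, sorted): [5, 15, 26, 34, 48, 55, 64, 70, 84, 91, 98, 111, 121, 129, 137, 153, 163, 171, 189, 195, 209, 228, 236, 246]

Fragments:
  [0,5): 5 bp
  [5,15): 10 bp
  [15,26): 11 bp
  [26,34): 8 bp
  [34,48): 14 bp
  [48,55): 7 bp
  [55,64): 9 bp
  [64,70): 6 bp
  [70,84): 14 bp
  [84,91): 7 bp
  [91,98): 7 bp
  [98,111): 13 bp
  [111,121): 10 bp
  [121,129): 8 bp
  [129,137): 8 bp
  [137,153): 16 bp
  [153,163): 10 bp
  [163,171): 8 bp
  [171,189): 18 bp
  [189,195): 6 bp
  [195,209): 14 bp
  [209,228): 19 bp
  [228,236): 8 bp
  [236,246): 10 bp
  [246,253): 7 bp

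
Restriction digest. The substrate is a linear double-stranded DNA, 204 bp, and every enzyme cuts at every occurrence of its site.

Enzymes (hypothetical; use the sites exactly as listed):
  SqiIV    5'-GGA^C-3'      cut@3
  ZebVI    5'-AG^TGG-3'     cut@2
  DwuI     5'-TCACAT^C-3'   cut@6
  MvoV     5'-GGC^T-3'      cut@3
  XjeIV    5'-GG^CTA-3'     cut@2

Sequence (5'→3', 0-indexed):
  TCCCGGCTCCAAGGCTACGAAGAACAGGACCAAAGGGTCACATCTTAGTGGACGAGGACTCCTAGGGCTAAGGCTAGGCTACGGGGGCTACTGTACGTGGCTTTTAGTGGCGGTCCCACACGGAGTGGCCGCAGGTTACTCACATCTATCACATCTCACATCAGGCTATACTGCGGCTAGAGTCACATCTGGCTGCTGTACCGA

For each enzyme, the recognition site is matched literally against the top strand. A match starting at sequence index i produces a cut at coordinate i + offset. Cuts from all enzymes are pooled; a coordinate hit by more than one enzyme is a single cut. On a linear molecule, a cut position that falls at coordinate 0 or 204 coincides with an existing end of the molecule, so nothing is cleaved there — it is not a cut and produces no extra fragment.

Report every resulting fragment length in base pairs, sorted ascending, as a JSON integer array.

Scan for sites:
  SqiIV GGAC/3: at [26, 49, 55] ⇒ [29, 52, 58]
  ZebVI AGTGG/2: at [46, 105, 123] ⇒ [48, 107, 125]
  DwuI TCACATC/6: at [37, 139, 148, 155, 182] ⇒ [43, 145, 154, 161, 188]
  MvoV GGCT/3: at [4, 12, 65, 71, 76, 85, 98, 163, 174, 190] ⇒ [7, 15, 68, 74, 79, 88, 101, 166, 177, 193]
  XjeIV GGCTA/2: at [12, 65, 71, 76, 85, 163, 174] ⇒ [14, 67, 73, 78, 87, 165, 176]

All cut coordinates (distinct, sorted): [7, 14, 15, 29, 43, 48, 52, 58, 67, 68, 73, 74, 78, 79, 87, 88, 101, 107, 125, 145, 154, 161, 165, 166, 176, 177, 188, 193]

Fragment lengths:
  [0,7): 7 bp
  [7,14): 7 bp
  [14,15): 1 bp
  [15,29): 14 bp
  [29,43): 14 bp
  [43,48): 5 bp
  [48,52): 4 bp
  [52,58): 6 bp
  [58,67): 9 bp
  [67,68): 1 bp
  [68,73): 5 bp
  [73,74): 1 bp
  [74,78): 4 bp
  [78,79): 1 bp
  [79,87): 8 bp
  [87,88): 1 bp
  [88,101): 13 bp
  [101,107): 6 bp
  [107,125): 18 bp
  [125,145): 20 bp
  [145,154): 9 bp
  [154,161): 7 bp
  [161,165): 4 bp
  [165,166): 1 bp
  [166,176): 10 bp
  [176,177): 1 bp
  [177,188): 11 bp
  [188,193): 5 bp
  [193,204): 11 bp

[1,1,1,1,1,1,1,4,4,4,5,5,5,6,6,7,7,7,8,9,9,10,11,11,13,14,14,18,20]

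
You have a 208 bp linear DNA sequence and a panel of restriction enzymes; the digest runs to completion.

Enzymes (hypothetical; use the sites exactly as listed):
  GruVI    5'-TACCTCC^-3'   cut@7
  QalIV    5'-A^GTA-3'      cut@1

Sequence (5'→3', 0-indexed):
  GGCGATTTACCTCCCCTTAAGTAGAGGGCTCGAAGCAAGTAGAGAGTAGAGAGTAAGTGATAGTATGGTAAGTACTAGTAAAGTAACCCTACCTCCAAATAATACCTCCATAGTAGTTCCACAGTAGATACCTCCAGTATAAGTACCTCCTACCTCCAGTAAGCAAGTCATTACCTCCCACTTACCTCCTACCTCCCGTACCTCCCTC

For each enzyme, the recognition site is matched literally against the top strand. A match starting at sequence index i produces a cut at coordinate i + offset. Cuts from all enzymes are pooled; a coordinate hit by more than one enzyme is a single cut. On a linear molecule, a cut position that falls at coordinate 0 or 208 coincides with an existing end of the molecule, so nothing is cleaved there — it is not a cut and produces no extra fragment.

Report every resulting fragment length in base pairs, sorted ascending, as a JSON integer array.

Site scan:
  GruVI (TACCTCC, off=7): starts [7, 89, 102, 128, 143, 150, 171, 182, 189, 198] → cuts [14, 96, 109, 135, 150, 157, 178, 189, 196, 205]
  QalIV (AGTA, off=1): starts [19, 37, 44, 51, 61, 70, 76, 81, 111, 122, 135, 141, 157] → cuts [20, 38, 45, 52, 62, 71, 77, 82, 112, 123, 136, 142, 158]

All cut coordinates (distinct, sorted): [14, 20, 38, 45, 52, 62, 71, 77, 82, 96, 109, 112, 123, 135, 136, 142, 150, 157, 158, 178, 189, 196, 205]

Fragment lengths:
  [0,14): 14 bp
  [14,20): 6 bp
  [20,38): 18 bp
  [38,45): 7 bp
  [45,52): 7 bp
  [52,62): 10 bp
  [62,71): 9 bp
  [71,77): 6 bp
  [77,82): 5 bp
  [82,96): 14 bp
  [96,109): 13 bp
  [109,112): 3 bp
  [112,123): 11 bp
  [123,135): 12 bp
  [135,136): 1 bp
  [136,142): 6 bp
  [142,150): 8 bp
  [150,157): 7 bp
  [157,158): 1 bp
  [158,178): 20 bp
  [178,189): 11 bp
  [189,196): 7 bp
  [196,205): 9 bp
  [205,208): 3 bp

[1,1,3,3,5,6,6,6,7,7,7,7,8,9,9,10,11,11,12,13,14,14,18,20]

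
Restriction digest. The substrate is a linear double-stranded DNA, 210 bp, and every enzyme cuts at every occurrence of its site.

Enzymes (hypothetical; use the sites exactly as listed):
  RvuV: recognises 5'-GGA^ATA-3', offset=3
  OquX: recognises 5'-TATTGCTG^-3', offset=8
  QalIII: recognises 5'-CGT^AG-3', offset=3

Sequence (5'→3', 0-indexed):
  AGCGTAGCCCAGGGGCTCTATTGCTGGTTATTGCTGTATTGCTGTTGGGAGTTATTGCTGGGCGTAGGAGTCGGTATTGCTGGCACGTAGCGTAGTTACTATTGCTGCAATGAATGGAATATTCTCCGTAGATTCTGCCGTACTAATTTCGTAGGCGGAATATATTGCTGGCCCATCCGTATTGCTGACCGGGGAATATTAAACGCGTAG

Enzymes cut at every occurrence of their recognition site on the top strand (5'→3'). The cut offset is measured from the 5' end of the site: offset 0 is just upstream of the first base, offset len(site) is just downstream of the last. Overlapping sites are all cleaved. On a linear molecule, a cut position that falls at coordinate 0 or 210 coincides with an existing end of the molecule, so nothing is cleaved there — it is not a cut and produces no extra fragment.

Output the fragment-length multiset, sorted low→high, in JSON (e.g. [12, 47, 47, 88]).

Per-enzyme occurrences:
  RvuV (GGAATA, off=3): starts [115, 156, 192] → cuts [118, 159, 195]
  OquX (TATTGCTG, off=8): starts [18, 28, 36, 52, 74, 99, 162, 179] → cuts [26, 36, 44, 60, 82, 107, 170, 187]
  QalIII (CGTAG, off=3): starts [2, 62, 85, 90, 126, 149, 205] → cuts [5, 65, 88, 93, 129, 152, 208]

Pooled cuts: [5, 26, 36, 44, 60, 65, 82, 88, 93, 107, 118, 129, 152, 159, 170, 187, 195, 208]

Fragment lengths:
  [0,5): 5 bp
  [5,26): 21 bp
  [26,36): 10 bp
  [36,44): 8 bp
  [44,60): 16 bp
  [60,65): 5 bp
  [65,82): 17 bp
  [82,88): 6 bp
  [88,93): 5 bp
  [93,107): 14 bp
  [107,118): 11 bp
  [118,129): 11 bp
  [129,152): 23 bp
  [152,159): 7 bp
  [159,170): 11 bp
  [170,187): 17 bp
  [187,195): 8 bp
  [195,208): 13 bp
  [208,210): 2 bp

[2,5,5,5,6,7,8,8,10,11,11,11,13,14,16,17,17,21,23]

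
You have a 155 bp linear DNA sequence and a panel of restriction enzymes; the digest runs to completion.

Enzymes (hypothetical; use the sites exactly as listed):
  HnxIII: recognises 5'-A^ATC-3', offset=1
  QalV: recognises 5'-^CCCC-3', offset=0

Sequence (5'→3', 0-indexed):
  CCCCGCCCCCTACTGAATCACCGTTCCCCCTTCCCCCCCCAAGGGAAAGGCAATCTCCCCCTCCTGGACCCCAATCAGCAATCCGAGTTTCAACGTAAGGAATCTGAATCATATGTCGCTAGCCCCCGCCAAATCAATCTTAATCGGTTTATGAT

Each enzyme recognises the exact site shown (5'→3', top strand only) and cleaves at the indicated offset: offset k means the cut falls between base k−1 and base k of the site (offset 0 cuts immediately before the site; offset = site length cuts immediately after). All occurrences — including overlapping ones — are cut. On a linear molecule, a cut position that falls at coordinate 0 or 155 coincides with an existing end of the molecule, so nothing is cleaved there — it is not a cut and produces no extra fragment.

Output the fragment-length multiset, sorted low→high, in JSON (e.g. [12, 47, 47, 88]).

[1,1,1,1,1,1,1,1,4,4,5,5,6,6,6,7,9,9,10,11,13,15,16,21]

Per-enzyme occurrences:
  HnxIII AATC/1: at [15, 51, 72, 79, 100, 106, 131, 135, 141] ⇒ [16, 52, 73, 80, 101, 107, 132, 136, 142]
  QalV CCCC/0: at [0, 5, 6, 25, 26, 32, 33, 34, 35, 36, 56, 57, 68, 122, 123] ⇒ [5, 6, 25, 26, 32, 33, 34, 35, 36, 56, 57, 68, 122, 123] (position 0 is a terminus of the linear molecule — no cut)

All cut coordinates (distinct, sorted): [5, 6, 16, 25, 26, 32, 33, 34, 35, 36, 52, 56, 57, 68, 73, 80, 101, 107, 122, 123, 132, 136, 142]

Fragments:
  [0,5): 5 bp
  [5,6): 1 bp
  [6,16): 10 bp
  [16,25): 9 bp
  [25,26): 1 bp
  [26,32): 6 bp
  [32,33): 1 bp
  [33,34): 1 bp
  [34,35): 1 bp
  [35,36): 1 bp
  [36,52): 16 bp
  [52,56): 4 bp
  [56,57): 1 bp
  [57,68): 11 bp
  [68,73): 5 bp
  [73,80): 7 bp
  [80,101): 21 bp
  [101,107): 6 bp
  [107,122): 15 bp
  [122,123): 1 bp
  [123,132): 9 bp
  [132,136): 4 bp
  [136,142): 6 bp
  [142,155): 13 bp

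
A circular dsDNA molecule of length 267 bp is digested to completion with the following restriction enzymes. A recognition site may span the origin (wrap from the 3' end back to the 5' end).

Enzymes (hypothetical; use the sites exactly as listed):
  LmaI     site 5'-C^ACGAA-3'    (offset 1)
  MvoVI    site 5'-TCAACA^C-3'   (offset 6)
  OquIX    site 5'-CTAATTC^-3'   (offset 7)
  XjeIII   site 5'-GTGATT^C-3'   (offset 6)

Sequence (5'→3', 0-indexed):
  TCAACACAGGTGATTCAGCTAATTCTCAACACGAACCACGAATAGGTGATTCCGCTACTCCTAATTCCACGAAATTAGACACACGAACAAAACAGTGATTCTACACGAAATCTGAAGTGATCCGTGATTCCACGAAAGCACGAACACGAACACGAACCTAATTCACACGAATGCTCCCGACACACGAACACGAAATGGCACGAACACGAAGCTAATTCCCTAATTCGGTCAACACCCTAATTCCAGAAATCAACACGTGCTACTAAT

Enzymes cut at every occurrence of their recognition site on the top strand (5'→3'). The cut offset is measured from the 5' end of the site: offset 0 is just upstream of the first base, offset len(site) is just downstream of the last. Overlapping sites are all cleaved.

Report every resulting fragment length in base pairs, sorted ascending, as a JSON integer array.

[1,1,2,2,4,4,5,6,6,6,6,6,8,8,8,9,9,10,10,12,13,13,14,14,14,16,17,18,25]

Site scan:
  LmaI (CACGAA, off=1): starts [29, 36, 67, 81, 103, 130, 138, 144, 150, 165, 182, 188, 198, 204] → cuts [30, 37, 68, 82, 104, 131, 139, 145, 151, 166, 183, 189, 199, 205]
  MvoVI (TCAACAC, off=6): starts [0, 25, 228, 249] → cuts [6, 31, 234, 255]
  OquIX (CTAATTC, off=7): starts [18, 60, 157, 211, 219, 236, 262] → cuts [2, 25, 67, 164, 218, 226, 243]
  XjeIII (GTGATTC, off=6): starts [9, 45, 94, 123] → cuts [15, 51, 100, 129]

All cut coordinates (distinct, sorted): [2, 6, 15, 25, 30, 31, 37, 51, 67, 68, 82, 100, 104, 129, 131, 139, 145, 151, 164, 166, 183, 189, 199, 205, 218, 226, 234, 243, 255]

Fragments:
  2→6: 4 bp
  6→15: 9 bp
  15→25: 10 bp
  25→30: 5 bp
  30→31: 1 bp
  31→37: 6 bp
  37→51: 14 bp
  51→67: 16 bp
  67→68: 1 bp
  68→82: 14 bp
  82→100: 18 bp
  100→104: 4 bp
  104→129: 25 bp
  129→131: 2 bp
  131→139: 8 bp
  139→145: 6 bp
  145→151: 6 bp
  151→164: 13 bp
  164→166: 2 bp
  166→183: 17 bp
  183→189: 6 bp
  189→199: 10 bp
  199→205: 6 bp
  205→218: 13 bp
  218→226: 8 bp
  226→234: 8 bp
  234→243: 9 bp
  243→255: 12 bp
  255→2 (wrap): 267-255+2 = 14 bp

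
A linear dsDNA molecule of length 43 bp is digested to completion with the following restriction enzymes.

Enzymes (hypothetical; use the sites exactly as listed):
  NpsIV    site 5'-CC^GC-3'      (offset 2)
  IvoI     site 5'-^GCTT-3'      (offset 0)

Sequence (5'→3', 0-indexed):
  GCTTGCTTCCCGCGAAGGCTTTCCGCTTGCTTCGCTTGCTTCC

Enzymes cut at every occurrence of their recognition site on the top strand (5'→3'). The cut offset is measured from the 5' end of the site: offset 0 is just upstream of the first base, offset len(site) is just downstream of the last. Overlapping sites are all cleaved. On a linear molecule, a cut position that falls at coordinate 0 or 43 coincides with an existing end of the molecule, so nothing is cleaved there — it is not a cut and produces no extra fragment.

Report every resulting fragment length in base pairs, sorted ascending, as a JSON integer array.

[4,4,4,5,6,6,7,7]

Site scan:
  NpsIV CCGC/2: at [9, 22] ⇒ [11, 24]
  IvoI GCTT/0: at [0, 4, 17, 24, 28, 33, 37] ⇒ [4, 17, 24, 28, 33, 37] (position 0 is a terminus of the linear molecule — no cut)

All cut coordinates (distinct, sorted): [4, 11, 17, 24, 28, 33, 37]

Fragments:
  [0,4): 4 bp
  [4,11): 7 bp
  [11,17): 6 bp
  [17,24): 7 bp
  [24,28): 4 bp
  [28,33): 5 bp
  [33,37): 4 bp
  [37,43): 6 bp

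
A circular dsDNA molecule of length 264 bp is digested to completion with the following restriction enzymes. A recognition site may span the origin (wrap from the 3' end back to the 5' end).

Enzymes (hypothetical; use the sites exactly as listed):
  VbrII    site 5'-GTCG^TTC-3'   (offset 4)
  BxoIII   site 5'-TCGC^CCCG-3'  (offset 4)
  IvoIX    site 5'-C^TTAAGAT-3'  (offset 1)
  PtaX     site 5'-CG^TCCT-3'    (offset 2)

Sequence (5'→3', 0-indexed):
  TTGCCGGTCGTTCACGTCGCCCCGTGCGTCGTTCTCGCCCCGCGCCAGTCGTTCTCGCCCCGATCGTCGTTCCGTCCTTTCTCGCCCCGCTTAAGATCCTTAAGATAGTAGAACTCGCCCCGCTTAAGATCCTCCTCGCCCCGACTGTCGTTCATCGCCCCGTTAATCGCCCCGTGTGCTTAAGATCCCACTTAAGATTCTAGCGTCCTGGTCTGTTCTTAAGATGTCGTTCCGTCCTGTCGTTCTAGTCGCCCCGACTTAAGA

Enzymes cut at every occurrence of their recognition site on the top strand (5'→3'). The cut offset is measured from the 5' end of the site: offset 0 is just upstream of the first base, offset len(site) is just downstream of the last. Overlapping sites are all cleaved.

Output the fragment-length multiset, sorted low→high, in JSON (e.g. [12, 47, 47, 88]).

Scan for sites:
  VbrII GTCGTTC/4: at [6, 27, 47, 65, 146, 225, 238] ⇒ [10, 31, 51, 69, 150, 229, 242]
  BxoIII TCGCCCCG/4: at [16, 34, 54, 81, 114, 135, 154, 166, 248] ⇒ [20, 38, 58, 85, 118, 139, 158, 170, 252]
  IvoIX CTTAAGAT/1: at [89, 98, 122, 178, 190, 217, 257] ⇒ [90, 99, 123, 179, 191, 218, 258]
  PtaX CGTCCT/2: at [72, 203, 232] ⇒ [74, 205, 234]

Pooled cuts: [10, 20, 31, 38, 51, 58, 69, 74, 85, 90, 99, 118, 123, 139, 150, 158, 170, 179, 191, 205, 218, 229, 234, 242, 252, 258]

Fragments:
  10→20: 10 bp
  20→31: 11 bp
  31→38: 7 bp
  38→51: 13 bp
  51→58: 7 bp
  58→69: 11 bp
  69→74: 5 bp
  74→85: 11 bp
  85→90: 5 bp
  90→99: 9 bp
  99→118: 19 bp
  118→123: 5 bp
  123→139: 16 bp
  139→150: 11 bp
  150→158: 8 bp
  158→170: 12 bp
  170→179: 9 bp
  179→191: 12 bp
  191→205: 14 bp
  205→218: 13 bp
  218→229: 11 bp
  229→234: 5 bp
  234→242: 8 bp
  242→252: 10 bp
  252→258: 6 bp
  258→10 (wrap): 264-258+10 = 16 bp

[5,5,5,5,6,7,7,8,8,9,9,10,10,11,11,11,11,11,12,12,13,13,14,16,16,19]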